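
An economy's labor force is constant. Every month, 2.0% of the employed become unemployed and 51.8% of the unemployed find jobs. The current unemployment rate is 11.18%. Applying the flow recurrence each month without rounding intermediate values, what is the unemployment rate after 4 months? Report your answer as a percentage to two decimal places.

Unemployment rate after four months ≈ 4.06%.

With a fixed labor force, u_{t+1} = u_t + s·(1−u_t) − f·u_t = u_t·(1−s−f) + s.
Here 1−s−f = 0.462 and s = 0.020.
u_1 = 0.111800 × 0.462 + 0.020 = 0.071652.
u_2 = 0.071652 × 0.462 + 0.020 = 0.053103.
u_3 = 0.053103 × 0.462 + 0.020 = 0.044534.
u_4 = 0.044534 × 0.462 + 0.020 = 0.040575.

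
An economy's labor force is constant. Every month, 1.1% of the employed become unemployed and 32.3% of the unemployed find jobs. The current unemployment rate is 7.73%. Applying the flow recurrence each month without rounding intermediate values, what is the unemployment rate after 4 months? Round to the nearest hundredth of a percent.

With a fixed labor force, u_{t+1} = u_t + s·(1−u_t) − f·u_t = u_t·(1−s−f) + s.
Here 1−s−f = 0.666 and s = 0.011.
u_1 = 0.077300 × 0.666 + 0.011 = 0.062482.
u_2 = 0.062482 × 0.666 + 0.011 = 0.052613.
u_3 = 0.052613 × 0.666 + 0.011 = 0.046040.
u_4 = 0.046040 × 0.666 + 0.011 = 0.041663.

Unemployment rate after four months ≈ 4.17%.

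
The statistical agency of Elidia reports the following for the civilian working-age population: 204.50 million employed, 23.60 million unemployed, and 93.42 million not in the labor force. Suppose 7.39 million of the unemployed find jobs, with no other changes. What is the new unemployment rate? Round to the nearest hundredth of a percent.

New unemployment rate ≈ 7.11%.

Initially, labor force = 204.50 + 23.60 = 228.10 million, so u = 23.60/228.10 = 10.35%.
After the change, unemployed falls and employed rises by 7.39; labor force unchanged → E = 211.89, U = 16.21, labor force = 228.10 million.
New unemployment rate = 16.21 / 228.10 = 7.11%.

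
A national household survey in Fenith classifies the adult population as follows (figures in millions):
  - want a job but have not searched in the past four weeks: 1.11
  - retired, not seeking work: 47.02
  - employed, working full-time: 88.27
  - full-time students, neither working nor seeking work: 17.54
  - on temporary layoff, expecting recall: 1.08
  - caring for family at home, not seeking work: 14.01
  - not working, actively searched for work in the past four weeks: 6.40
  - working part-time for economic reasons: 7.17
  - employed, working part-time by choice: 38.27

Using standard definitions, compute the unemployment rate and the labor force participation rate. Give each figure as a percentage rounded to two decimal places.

Unemployment rate ≈ 5.30%; labor force participation rate ≈ 63.92%.

Employed = 88.27 + 7.17 + 38.27 = 133.71 million (anyone who worked, including part-time for economic reasons, counts as employed).
Unemployed = 1.08 + 6.40 = 7.48 million (jobless and actively searching, or on temporary layoff).
Labor force = 133.71 + 7.48 = 141.19 million.
Not in labor force = 1.11 + 47.02 + 17.54 + 14.01 = 79.68 million (those not working and not actively searching are outside the labor force — including those who want a job but have given up searching).
Civilian working-age population = 141.19 + 79.68 = 220.87 million.
Unemployment rate = 7.48 / 141.19 = 5.30%.
Labor force participation rate = 141.19 / 220.87 = 63.92%.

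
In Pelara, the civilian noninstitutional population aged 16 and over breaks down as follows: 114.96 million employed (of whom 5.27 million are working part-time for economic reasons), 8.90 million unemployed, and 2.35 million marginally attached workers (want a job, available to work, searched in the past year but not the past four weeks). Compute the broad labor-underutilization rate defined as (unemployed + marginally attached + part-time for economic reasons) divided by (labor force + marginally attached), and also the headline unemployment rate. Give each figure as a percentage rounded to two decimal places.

Labor force = 114.96 + 8.90 = 123.86 million.
Numerator = 8.90 + 2.35 + 5.27 = 16.52 million.
Denominator = 123.86 + 2.35 = 126.21 million.
Broad rate = 16.52 / 126.21 = 13.09%.
Headline unemployment rate = 8.90 / 123.86 = 7.19%.

Broad underutilization rate ≈ 13.09%; headline unemployment rate ≈ 7.19%.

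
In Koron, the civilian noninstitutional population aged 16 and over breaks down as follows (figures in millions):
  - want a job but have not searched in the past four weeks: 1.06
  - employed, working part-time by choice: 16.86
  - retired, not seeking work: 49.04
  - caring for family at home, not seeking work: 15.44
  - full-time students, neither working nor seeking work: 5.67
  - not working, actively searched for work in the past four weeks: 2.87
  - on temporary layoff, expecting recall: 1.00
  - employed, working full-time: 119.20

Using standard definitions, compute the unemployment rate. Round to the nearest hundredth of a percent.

Unemployment rate ≈ 2.77%.

Employed = 16.86 + 119.20 = 136.06 million.
Unemployed = 2.87 + 1.00 = 3.87 million (jobless and actively searching, or on temporary layoff).
Labor force = 136.06 + 3.87 = 139.93 million.
Unemployment rate = 3.87 / 139.93 = 2.77%.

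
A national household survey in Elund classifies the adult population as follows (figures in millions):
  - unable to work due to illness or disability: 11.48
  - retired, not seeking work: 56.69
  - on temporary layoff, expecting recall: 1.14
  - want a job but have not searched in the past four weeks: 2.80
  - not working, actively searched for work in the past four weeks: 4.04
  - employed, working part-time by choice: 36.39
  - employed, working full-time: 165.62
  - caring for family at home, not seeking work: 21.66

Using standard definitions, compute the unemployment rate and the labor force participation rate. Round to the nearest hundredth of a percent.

Unemployment rate ≈ 2.50%; labor force participation rate ≈ 69.10%.

Employed = 36.39 + 165.62 = 202.01 million.
Unemployed = 1.14 + 4.04 = 5.18 million (jobless and actively searching, or on temporary layoff).
Labor force = 202.01 + 5.18 = 207.19 million.
Not in labor force = 11.48 + 56.69 + 2.80 + 21.66 = 92.63 million (those not working and not actively searching are outside the labor force — including those who want a job but have given up searching).
Civilian working-age population = 207.19 + 92.63 = 299.82 million.
Unemployment rate = 5.18 / 207.19 = 2.50%.
Labor force participation rate = 207.19 / 299.82 = 69.10%.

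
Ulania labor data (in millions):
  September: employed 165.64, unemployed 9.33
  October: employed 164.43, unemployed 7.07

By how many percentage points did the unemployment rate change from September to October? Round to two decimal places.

The unemployment rate changed by −1.21 percentage points.

September: labor force = 165.64 + 9.33 = 174.97; u = 9.33/174.97 = 5.33%.
October: labor force = 164.43 + 7.07 = 171.50; u = 7.07/171.50 = 4.12%.
Change = 4.12% − 5.33% = −1.21 pp.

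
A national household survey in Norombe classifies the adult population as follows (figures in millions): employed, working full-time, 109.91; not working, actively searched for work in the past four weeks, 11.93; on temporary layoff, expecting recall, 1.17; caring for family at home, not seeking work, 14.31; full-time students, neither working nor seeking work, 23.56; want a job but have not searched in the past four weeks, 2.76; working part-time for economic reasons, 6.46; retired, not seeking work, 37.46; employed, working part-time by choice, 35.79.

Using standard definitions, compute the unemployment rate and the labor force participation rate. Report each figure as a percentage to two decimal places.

Unemployment rate ≈ 7.93%; labor force participation rate ≈ 67.91%.

Employed = 109.91 + 6.46 + 35.79 = 152.16 million (anyone who worked, including part-time for economic reasons, counts as employed).
Unemployed = 11.93 + 1.17 = 13.10 million (jobless and actively searching, or on temporary layoff).
Labor force = 152.16 + 13.10 = 165.26 million.
Not in labor force = 14.31 + 23.56 + 2.76 + 37.46 = 78.09 million (those not working and not actively searching are outside the labor force — including those who want a job but have given up searching).
Civilian working-age population = 165.26 + 78.09 = 243.35 million.
Unemployment rate = 13.10 / 165.26 = 7.93%.
Labor force participation rate = 165.26 / 243.35 = 67.91%.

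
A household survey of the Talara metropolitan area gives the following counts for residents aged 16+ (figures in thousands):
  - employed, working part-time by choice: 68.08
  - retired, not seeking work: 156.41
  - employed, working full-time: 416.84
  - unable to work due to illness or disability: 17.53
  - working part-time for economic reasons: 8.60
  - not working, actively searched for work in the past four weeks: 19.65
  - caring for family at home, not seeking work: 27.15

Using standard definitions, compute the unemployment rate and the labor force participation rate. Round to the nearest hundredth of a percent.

Employed = 68.08 + 416.84 + 8.60 = 493.52 thousand (anyone who worked, including part-time for economic reasons, counts as employed).
Unemployed = 19.65 thousand.
Labor force = 493.52 + 19.65 = 513.17 thousand.
Not in labor force = 156.41 + 17.53 + 27.15 = 201.09 thousand (those not working and not actively searching are outside the labor force).
Civilian working-age population = 513.17 + 201.09 = 714.26 thousand.
Unemployment rate = 19.65 / 513.17 = 3.83%.
Labor force participation rate = 513.17 / 714.26 = 71.85%.

Unemployment rate ≈ 3.83%; labor force participation rate ≈ 71.85%.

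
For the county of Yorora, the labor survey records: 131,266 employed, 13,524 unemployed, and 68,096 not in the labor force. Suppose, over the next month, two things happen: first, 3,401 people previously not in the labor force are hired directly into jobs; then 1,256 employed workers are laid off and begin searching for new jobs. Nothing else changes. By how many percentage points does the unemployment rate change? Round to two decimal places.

The unemployment rate changes by +0.63 percentage points.

Initially, labor force = 131,266 + 13,524 = 144,790, so u = 13,524/144,790 = 9.34%.
After the first change, employed and labor force both rise by 3,401; unemployed unchanged → E = 134,667, U = 13,524, labor force = 148,191.
After the second change, employed falls and unemployed rises by 1,256; labor force unchanged → E = 133,411, U = 14,780, labor force = 148,191.
New unemployment rate = 14,780 / 148,191 = 9.97%.
Change = 9.97% − 9.34% = +0.63 percentage points.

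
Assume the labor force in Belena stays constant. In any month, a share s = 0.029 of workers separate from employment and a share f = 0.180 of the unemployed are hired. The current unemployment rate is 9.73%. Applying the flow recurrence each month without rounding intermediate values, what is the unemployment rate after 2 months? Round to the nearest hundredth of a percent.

With a fixed labor force, u_{t+1} = u_t + s·(1−u_t) − f·u_t = u_t·(1−s−f) + s.
Here 1−s−f = 0.791 and s = 0.029.
u_1 = 0.097300 × 0.791 + 0.029 = 0.105964.
u_2 = 0.105964 × 0.791 + 0.029 = 0.112818.

Unemployment rate after two months ≈ 11.28%.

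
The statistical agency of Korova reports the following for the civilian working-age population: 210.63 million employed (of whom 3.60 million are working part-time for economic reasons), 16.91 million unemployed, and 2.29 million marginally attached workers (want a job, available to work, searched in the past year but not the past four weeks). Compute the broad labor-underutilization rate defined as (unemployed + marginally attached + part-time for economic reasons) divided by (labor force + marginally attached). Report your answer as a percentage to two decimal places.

Broad underutilization rate ≈ 9.92%.

Labor force = 210.63 + 16.91 = 227.54 million.
Numerator = 16.91 + 2.29 + 3.60 = 22.80 million.
Denominator = 227.54 + 2.29 = 229.83 million.
Broad rate = 22.80 / 229.83 = 9.92%.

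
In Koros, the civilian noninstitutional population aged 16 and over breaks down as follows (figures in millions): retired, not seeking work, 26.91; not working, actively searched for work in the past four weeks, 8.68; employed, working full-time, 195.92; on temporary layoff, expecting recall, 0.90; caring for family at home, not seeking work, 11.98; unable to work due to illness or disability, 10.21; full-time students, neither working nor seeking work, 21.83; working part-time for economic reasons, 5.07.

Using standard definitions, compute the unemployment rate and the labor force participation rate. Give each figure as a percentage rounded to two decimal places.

Unemployment rate ≈ 4.55%; labor force participation rate ≈ 74.80%.

Employed = 195.92 + 5.07 = 200.99 million (anyone who worked, including part-time for economic reasons, counts as employed).
Unemployed = 8.68 + 0.90 = 9.58 million (jobless and actively searching, or on temporary layoff).
Labor force = 200.99 + 9.58 = 210.57 million.
Not in labor force = 26.91 + 11.98 + 10.21 + 21.83 = 70.93 million (those not working and not actively searching are outside the labor force).
Civilian working-age population = 210.57 + 70.93 = 281.50 million.
Unemployment rate = 9.58 / 210.57 = 4.55%.
Labor force participation rate = 210.57 / 281.50 = 74.80%.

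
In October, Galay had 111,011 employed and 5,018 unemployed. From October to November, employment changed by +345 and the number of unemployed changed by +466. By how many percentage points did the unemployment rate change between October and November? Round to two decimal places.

The unemployment rate changed by +0.37 percentage points.

October: labor force = 111,011 + 5,018 = 116,029; u = 5,018/116,029 = 4.32%.
November: labor force = 111,356 + 5,484 = 116,840; u = 5,484/116,840 = 4.69%.
Change = 4.69% − 4.32% = +0.37 pp.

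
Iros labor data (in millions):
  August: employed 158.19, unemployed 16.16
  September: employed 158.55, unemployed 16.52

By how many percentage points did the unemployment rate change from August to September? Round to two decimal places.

August: labor force = 158.19 + 16.16 = 174.35; u = 16.16/174.35 = 9.27%.
September: labor force = 158.55 + 16.52 = 175.07; u = 16.52/175.07 = 9.44%.
Change = 9.44% − 9.27% = +0.17 pp.

The unemployment rate changed by +0.17 percentage points.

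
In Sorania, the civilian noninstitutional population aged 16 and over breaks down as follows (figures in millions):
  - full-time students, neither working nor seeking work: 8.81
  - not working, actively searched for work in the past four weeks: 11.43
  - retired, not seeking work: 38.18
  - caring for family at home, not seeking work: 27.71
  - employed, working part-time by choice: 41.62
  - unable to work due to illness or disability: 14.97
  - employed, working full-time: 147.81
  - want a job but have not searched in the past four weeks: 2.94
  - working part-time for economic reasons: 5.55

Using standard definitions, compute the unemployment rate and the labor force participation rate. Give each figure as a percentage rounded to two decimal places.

Unemployment rate ≈ 5.54%; labor force participation rate ≈ 69.03%.

Employed = 41.62 + 147.81 + 5.55 = 194.98 million (anyone who worked, including part-time for economic reasons, counts as employed).
Unemployed = 11.43 million.
Labor force = 194.98 + 11.43 = 206.41 million.
Not in labor force = 8.81 + 38.18 + 27.71 + 14.97 + 2.94 = 92.61 million (those not working and not actively searching are outside the labor force — including those who want a job but have given up searching).
Civilian working-age population = 206.41 + 92.61 = 299.02 million.
Unemployment rate = 11.43 / 206.41 = 5.54%.
Labor force participation rate = 206.41 / 299.02 = 69.03%.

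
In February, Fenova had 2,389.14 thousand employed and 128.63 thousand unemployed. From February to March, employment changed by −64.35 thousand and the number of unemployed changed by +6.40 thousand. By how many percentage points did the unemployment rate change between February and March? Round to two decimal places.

The unemployment rate changed by +0.38 percentage points.

February: labor force = 2,389.14 + 128.63 = 2,517.77; u = 128.63/2,517.77 = 5.11%.
March: labor force = 2,324.79 + 135.03 = 2,459.82; u = 135.03/2,459.82 = 5.49%.
Change = 5.49% − 5.11% = +0.38 pp.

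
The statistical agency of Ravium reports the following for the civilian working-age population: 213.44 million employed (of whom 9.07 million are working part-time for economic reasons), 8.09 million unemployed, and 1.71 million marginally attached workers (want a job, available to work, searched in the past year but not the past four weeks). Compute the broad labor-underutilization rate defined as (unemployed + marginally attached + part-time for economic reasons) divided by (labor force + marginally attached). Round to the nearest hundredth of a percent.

Labor force = 213.44 + 8.09 = 221.53 million.
Numerator = 8.09 + 1.71 + 9.07 = 18.87 million.
Denominator = 221.53 + 1.71 = 223.24 million.
Broad rate = 18.87 / 223.24 = 8.45%.

Broad underutilization rate ≈ 8.45%.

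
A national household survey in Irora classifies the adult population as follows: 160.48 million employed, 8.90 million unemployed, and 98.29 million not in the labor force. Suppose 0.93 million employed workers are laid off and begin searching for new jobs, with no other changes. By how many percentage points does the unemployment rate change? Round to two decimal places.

Initially, labor force = 160.48 + 8.90 = 169.38 million, so u = 8.90/169.38 = 5.25%.
After the change, employed falls and unemployed rises by 0.93; labor force unchanged → E = 159.55, U = 9.83, labor force = 169.38 million.
New unemployment rate = 9.83 / 169.38 = 5.80%.
Change = 5.80% − 5.25% = +0.55 percentage points.

The unemployment rate changes by +0.55 percentage points.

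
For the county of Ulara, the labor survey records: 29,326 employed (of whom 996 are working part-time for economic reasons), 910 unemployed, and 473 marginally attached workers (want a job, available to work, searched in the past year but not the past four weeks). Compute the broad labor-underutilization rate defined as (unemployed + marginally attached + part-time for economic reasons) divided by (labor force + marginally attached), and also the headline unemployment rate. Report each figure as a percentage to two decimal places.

Broad underutilization rate ≈ 7.75%; headline unemployment rate ≈ 3.01%.

Labor force = 29,326 + 910 = 30,236.
Numerator = 910 + 473 + 996 = 2,379.
Denominator = 30,236 + 473 = 30,709.
Broad rate = 2,379 / 30,709 = 7.75%.
Headline unemployment rate = 910 / 30,236 = 3.01%.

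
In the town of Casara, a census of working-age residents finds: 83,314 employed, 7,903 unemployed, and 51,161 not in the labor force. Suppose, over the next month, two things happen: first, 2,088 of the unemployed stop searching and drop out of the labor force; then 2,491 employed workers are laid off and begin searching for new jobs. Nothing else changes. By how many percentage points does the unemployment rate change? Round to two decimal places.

Initially, labor force = 83,314 + 7,903 = 91,217, so u = 7,903/91,217 = 8.66%.
After the first change, unemployed and labor force both fall by 2,088 → E = 83,314, U = 5,815, labor force = 89,129.
After the second change, employed falls and unemployed rises by 2,491; labor force unchanged → E = 80,823, U = 8,306, labor force = 89,129.
New unemployment rate = 8,306 / 89,129 = 9.32%.
Change = 9.32% − 8.66% = +0.66 percentage points.

The unemployment rate changes by +0.66 percentage points.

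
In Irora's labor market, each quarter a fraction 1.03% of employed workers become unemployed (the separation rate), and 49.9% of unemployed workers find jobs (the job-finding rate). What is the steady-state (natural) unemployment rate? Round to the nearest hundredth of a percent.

At steady state the flows balance: s·E = f·U, so U/(E+U) = s/(s+f).
u* = 1.03 / (1.03 + 49.9) = 1.03 / 50.93 = 2.02%.

Steady-state unemployment rate ≈ 2.02%.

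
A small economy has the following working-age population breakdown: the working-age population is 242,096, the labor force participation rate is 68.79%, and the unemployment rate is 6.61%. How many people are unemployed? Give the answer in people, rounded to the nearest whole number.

About 11,008 are unemployed.

Labor force = 0.6879 × 242,096 = 166,538.
Unemployed = 0.0661 × 166,538 ≈ 11,008.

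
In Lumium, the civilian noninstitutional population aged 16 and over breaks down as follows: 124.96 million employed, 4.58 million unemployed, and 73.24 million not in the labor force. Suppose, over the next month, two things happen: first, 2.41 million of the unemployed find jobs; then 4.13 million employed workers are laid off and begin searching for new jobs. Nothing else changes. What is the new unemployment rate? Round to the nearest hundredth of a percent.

New unemployment rate ≈ 4.86%.

Initially, labor force = 124.96 + 4.58 = 129.54 million, so u = 4.58/129.54 = 3.54%.
After the first change, unemployed falls and employed rises by 2.41; labor force unchanged → E = 127.37, U = 2.17, labor force = 129.54 million.
After the second change, employed falls and unemployed rises by 4.13; labor force unchanged → E = 123.24, U = 6.30, labor force = 129.54 million.
New unemployment rate = 6.30 / 129.54 = 4.86%.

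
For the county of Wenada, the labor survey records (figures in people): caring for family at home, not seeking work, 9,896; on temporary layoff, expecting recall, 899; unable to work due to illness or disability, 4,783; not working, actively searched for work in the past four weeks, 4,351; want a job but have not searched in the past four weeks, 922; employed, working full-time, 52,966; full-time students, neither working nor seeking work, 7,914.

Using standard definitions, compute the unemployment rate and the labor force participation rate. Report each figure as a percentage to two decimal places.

Unemployment rate ≈ 9.02%; labor force participation rate ≈ 71.23%.

Employed = 52,966.
Unemployed = 899 + 4,351 = 5,250 (jobless and actively searching, or on temporary layoff).
Labor force = 52,966 + 5,250 = 58,216.
Not in labor force = 9,896 + 4,783 + 922 + 7,914 = 23,515 (those not working and not actively searching are outside the labor force — including those who want a job but have given up searching).
Civilian working-age population = 58,216 + 23,515 = 81,731.
Unemployment rate = 5,250 / 58,216 = 9.02%.
Labor force participation rate = 58,216 / 81,731 = 71.23%.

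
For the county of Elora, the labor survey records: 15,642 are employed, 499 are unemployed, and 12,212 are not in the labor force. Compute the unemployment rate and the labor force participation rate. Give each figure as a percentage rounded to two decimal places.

Unemployment rate ≈ 3.09%; labor force participation rate ≈ 56.93%.

Labor force = employed + unemployed = 15,642 + 499 = 16,141.
Working-age population = 16,141 + 12,212 = 28,353.
Unemployment rate = 499 / 16,141 = 3.09%.
Labor force participation rate = 16,141 / 28,353 = 56.93%.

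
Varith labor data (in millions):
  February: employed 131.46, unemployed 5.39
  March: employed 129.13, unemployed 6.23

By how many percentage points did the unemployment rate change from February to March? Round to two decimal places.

The unemployment rate changed by +0.66 percentage points.

February: labor force = 131.46 + 5.39 = 136.85; u = 5.39/136.85 = 3.94%.
March: labor force = 129.13 + 6.23 = 135.36; u = 6.23/135.36 = 4.60%.
Change = 4.60% − 3.94% = +0.66 pp.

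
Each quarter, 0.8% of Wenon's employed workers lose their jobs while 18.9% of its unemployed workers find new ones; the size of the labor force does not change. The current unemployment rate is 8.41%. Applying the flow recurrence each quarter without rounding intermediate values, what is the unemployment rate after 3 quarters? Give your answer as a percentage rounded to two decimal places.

Unemployment rate after three quarters ≈ 6.31%.

With a fixed labor force, u_{t+1} = u_t + s·(1−u_t) − f·u_t = u_t·(1−s−f) + s.
Here 1−s−f = 0.803 and s = 0.008.
u_1 = 0.084100 × 0.803 + 0.008 = 0.075532.
u_2 = 0.075532 × 0.803 + 0.008 = 0.068652.
u_3 = 0.068652 × 0.803 + 0.008 = 0.063128.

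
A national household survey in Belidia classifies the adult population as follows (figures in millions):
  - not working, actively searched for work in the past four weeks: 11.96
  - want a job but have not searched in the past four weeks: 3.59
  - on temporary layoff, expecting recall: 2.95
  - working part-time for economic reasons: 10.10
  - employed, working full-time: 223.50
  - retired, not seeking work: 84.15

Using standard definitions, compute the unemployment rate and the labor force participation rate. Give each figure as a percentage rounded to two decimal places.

Employed = 10.10 + 223.50 = 233.60 million (anyone who worked, including part-time for economic reasons, counts as employed).
Unemployed = 11.96 + 2.95 = 14.91 million (jobless and actively searching, or on temporary layoff).
Labor force = 233.60 + 14.91 = 248.51 million.
Not in labor force = 3.59 + 84.15 = 87.74 million (those not working and not actively searching are outside the labor force — including those who want a job but have given up searching).
Civilian working-age population = 248.51 + 87.74 = 336.25 million.
Unemployment rate = 14.91 / 248.51 = 6.00%.
Labor force participation rate = 248.51 / 336.25 = 73.91%.

Unemployment rate ≈ 6.00%; labor force participation rate ≈ 73.91%.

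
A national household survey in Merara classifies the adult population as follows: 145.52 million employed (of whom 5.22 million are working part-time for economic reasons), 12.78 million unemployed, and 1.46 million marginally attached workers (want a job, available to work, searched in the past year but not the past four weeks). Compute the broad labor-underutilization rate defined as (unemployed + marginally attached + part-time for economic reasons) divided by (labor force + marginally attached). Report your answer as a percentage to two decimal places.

Labor force = 145.52 + 12.78 = 158.30 million.
Numerator = 12.78 + 1.46 + 5.22 = 19.46 million.
Denominator = 158.30 + 1.46 = 159.76 million.
Broad rate = 19.46 / 159.76 = 12.18%.

Broad underutilization rate ≈ 12.18%.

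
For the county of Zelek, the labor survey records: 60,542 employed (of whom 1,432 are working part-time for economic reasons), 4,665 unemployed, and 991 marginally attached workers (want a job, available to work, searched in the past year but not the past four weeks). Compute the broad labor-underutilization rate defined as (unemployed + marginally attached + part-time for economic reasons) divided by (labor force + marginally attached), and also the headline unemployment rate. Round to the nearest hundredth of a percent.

Labor force = 60,542 + 4,665 = 65,207.
Numerator = 4,665 + 991 + 1,432 = 7,088.
Denominator = 65,207 + 991 = 66,198.
Broad rate = 7,088 / 66,198 = 10.71%.
Headline unemployment rate = 4,665 / 65,207 = 7.15%.

Broad underutilization rate ≈ 10.71%; headline unemployment rate ≈ 7.15%.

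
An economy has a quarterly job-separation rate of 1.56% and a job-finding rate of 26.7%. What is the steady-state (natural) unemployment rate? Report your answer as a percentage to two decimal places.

Steady-state unemployment rate ≈ 5.52%.

At steady state the flows balance: s·E = f·U, so U/(E+U) = s/(s+f).
u* = 1.56 / (1.56 + 26.7) = 1.56 / 28.26 = 5.52%.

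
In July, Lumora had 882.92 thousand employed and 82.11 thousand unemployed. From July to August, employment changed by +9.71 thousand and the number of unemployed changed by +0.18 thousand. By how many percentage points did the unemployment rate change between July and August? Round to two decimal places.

The unemployment rate changed by −0.07 percentage points.

July: labor force = 882.92 + 82.11 = 965.03; u = 82.11/965.03 = 8.51%.
August: labor force = 892.63 + 82.29 = 974.92; u = 82.29/974.92 = 8.44%.
Change = 8.44% − 8.51% = −0.07 pp.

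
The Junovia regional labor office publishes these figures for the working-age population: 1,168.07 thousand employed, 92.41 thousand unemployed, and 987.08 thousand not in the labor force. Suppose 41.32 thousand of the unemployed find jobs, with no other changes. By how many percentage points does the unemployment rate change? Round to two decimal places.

The unemployment rate changes by −3.28 percentage points.

Initially, labor force = 1,168.07 + 92.41 = 1,260.48 thousand, so u = 92.41/1,260.48 = 7.33%.
After the change, unemployed falls and employed rises by 41.32; labor force unchanged → E = 1,209.39, U = 51.09, labor force = 1,260.48 thousand.
New unemployment rate = 51.09 / 1,260.48 = 4.05%.
Change = 4.05% − 7.33% = −3.28 percentage points.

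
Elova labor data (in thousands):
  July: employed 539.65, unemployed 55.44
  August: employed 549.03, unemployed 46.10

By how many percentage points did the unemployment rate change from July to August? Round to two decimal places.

July: labor force = 539.65 + 55.44 = 595.09; u = 55.44/595.09 = 9.32%.
August: labor force = 549.03 + 46.10 = 595.13; u = 46.10/595.13 = 7.75%.
Change = 7.75% − 9.32% = −1.57 pp.

The unemployment rate changed by −1.57 percentage points.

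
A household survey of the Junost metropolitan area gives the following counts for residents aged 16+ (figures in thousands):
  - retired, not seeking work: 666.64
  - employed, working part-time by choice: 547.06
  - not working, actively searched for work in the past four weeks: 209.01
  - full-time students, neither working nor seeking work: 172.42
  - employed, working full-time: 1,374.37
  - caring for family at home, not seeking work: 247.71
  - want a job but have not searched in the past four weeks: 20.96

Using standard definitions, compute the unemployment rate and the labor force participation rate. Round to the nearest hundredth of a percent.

Unemployment rate ≈ 9.81%; labor force participation rate ≈ 65.79%.

Employed = 547.06 + 1,374.37 = 1,921.43 thousand.
Unemployed = 209.01 thousand.
Labor force = 1,921.43 + 209.01 = 2,130.44 thousand.
Not in labor force = 666.64 + 172.42 + 247.71 + 20.96 = 1,107.73 thousand (those not working and not actively searching are outside the labor force — including those who want a job but have given up searching).
Civilian working-age population = 2,130.44 + 1,107.73 = 3,238.17 thousand.
Unemployment rate = 209.01 / 2,130.44 = 9.81%.
Labor force participation rate = 2,130.44 / 3,238.17 = 65.79%.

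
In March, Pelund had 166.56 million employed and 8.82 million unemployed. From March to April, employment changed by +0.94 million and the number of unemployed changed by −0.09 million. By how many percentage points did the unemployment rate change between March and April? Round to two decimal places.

The unemployment rate changed by −0.08 percentage points.

March: labor force = 166.56 + 8.82 = 175.38; u = 8.82/175.38 = 5.03%.
April: labor force = 167.50 + 8.73 = 176.23; u = 8.73/176.23 = 4.95%.
Change = 4.95% − 5.03% = −0.08 pp.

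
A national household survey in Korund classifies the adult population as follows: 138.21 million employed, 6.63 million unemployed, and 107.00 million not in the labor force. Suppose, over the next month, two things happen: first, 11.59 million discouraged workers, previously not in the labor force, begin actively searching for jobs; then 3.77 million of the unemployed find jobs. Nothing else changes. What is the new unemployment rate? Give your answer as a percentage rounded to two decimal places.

New unemployment rate ≈ 9.24%.

Initially, labor force = 138.21 + 6.63 = 144.84 million, so u = 6.63/144.84 = 4.58%.
After the first change, unemployed and labor force both rise by 11.59 → E = 138.21, U = 18.22, labor force = 156.43 million.
After the second change, unemployed falls and employed rises by 3.77; labor force unchanged → E = 141.98, U = 14.45, labor force = 156.43 million.
New unemployment rate = 14.45 / 156.43 = 9.24%.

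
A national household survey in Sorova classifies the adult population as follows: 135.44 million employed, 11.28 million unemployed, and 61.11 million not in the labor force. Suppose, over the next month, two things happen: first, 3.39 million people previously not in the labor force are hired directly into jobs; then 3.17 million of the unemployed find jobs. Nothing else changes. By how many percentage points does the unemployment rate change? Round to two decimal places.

Initially, labor force = 135.44 + 11.28 = 146.72 million, so u = 11.28/146.72 = 7.69%.
After the first change, employed and labor force both rise by 3.39; unemployed unchanged → E = 138.83, U = 11.28, labor force = 150.11 million.
After the second change, unemployed falls and employed rises by 3.17; labor force unchanged → E = 142.00, U = 8.11, labor force = 150.11 million.
New unemployment rate = 8.11 / 150.11 = 5.40%.
Change = 5.40% − 7.69% = −2.29 percentage points.

The unemployment rate changes by −2.29 percentage points.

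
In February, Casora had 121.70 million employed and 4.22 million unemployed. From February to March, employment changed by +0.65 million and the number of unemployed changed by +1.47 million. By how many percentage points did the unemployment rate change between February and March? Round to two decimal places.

The unemployment rate changed by +1.09 percentage points.

February: labor force = 121.70 + 4.22 = 125.92; u = 4.22/125.92 = 3.35%.
March: labor force = 122.35 + 5.69 = 128.04; u = 5.69/128.04 = 4.44%.
Change = 4.44% − 3.35% = +1.09 pp.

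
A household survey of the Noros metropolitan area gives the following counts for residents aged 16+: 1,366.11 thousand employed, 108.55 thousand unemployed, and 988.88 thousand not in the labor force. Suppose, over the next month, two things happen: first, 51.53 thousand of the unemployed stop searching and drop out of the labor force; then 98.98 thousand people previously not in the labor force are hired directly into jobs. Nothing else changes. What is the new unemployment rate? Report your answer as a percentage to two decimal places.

Initially, labor force = 1,366.11 + 108.55 = 1,474.66 thousand, so u = 108.55/1,474.66 = 7.36%.
After the first change, unemployed and labor force both fall by 51.53 → E = 1,366.11, U = 57.02, labor force = 1,423.13 thousand.
After the second change, employed and labor force both rise by 98.98; unemployed unchanged → E = 1,465.09, U = 57.02, labor force = 1,522.11 thousand.
New unemployment rate = 57.02 / 1,522.11 = 3.75%.

New unemployment rate ≈ 3.75%.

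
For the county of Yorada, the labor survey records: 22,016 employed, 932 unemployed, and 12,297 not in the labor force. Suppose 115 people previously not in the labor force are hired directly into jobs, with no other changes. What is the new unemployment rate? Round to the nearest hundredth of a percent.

Initially, labor force = 22,016 + 932 = 22,948, so u = 932/22,948 = 4.06%.
After the change, employed and labor force both rise by 115; unemployed unchanged → E = 22,131, U = 932, labor force = 23,063.
New unemployment rate = 932 / 23,063 = 4.04%.

New unemployment rate ≈ 4.04%.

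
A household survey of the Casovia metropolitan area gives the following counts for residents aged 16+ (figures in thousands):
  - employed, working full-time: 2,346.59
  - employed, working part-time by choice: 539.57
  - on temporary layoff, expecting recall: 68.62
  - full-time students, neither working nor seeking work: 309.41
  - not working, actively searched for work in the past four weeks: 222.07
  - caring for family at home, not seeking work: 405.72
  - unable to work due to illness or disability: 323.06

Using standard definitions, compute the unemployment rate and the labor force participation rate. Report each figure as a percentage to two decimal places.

Employed = 2,346.59 + 539.57 = 2,886.16 thousand.
Unemployed = 68.62 + 222.07 = 290.69 thousand (jobless and actively searching, or on temporary layoff).
Labor force = 2,886.16 + 290.69 = 3,176.85 thousand.
Not in labor force = 309.41 + 405.72 + 323.06 = 1,038.19 thousand (those not working and not actively searching are outside the labor force).
Civilian working-age population = 3,176.85 + 1,038.19 = 4,215.04 thousand.
Unemployment rate = 290.69 / 3,176.85 = 9.15%.
Labor force participation rate = 3,176.85 / 4,215.04 = 75.37%.

Unemployment rate ≈ 9.15%; labor force participation rate ≈ 75.37%.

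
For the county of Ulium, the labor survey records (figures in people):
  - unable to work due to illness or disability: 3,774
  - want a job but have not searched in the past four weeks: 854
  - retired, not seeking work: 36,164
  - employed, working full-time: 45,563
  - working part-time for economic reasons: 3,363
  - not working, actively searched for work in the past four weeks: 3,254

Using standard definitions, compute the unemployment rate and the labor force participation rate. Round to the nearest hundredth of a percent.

Employed = 45,563 + 3,363 = 48,926 (anyone who worked, including part-time for economic reasons, counts as employed).
Unemployed = 3,254.
Labor force = 48,926 + 3,254 = 52,180.
Not in labor force = 3,774 + 854 + 36,164 = 40,792 (those not working and not actively searching are outside the labor force — including those who want a job but have given up searching).
Civilian working-age population = 52,180 + 40,792 = 92,972.
Unemployment rate = 3,254 / 52,180 = 6.24%.
Labor force participation rate = 52,180 / 92,972 = 56.12%.

Unemployment rate ≈ 6.24%; labor force participation rate ≈ 56.12%.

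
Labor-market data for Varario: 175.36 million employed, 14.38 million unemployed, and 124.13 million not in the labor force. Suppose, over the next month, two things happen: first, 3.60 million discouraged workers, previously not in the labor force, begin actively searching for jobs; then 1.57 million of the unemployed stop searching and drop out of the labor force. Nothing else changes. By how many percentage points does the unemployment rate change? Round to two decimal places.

The unemployment rate changes by +0.98 percentage points.

Initially, labor force = 175.36 + 14.38 = 189.74 million, so u = 14.38/189.74 = 7.58%.
After the first change, unemployed and labor force both rise by 3.60 → E = 175.36, U = 17.98, labor force = 193.34 million.
After the second change, unemployed and labor force both fall by 1.57 → E = 175.36, U = 16.41, labor force = 191.77 million.
New unemployment rate = 16.41 / 191.77 = 8.56%.
Change = 8.56% − 7.58% = +0.98 percentage points.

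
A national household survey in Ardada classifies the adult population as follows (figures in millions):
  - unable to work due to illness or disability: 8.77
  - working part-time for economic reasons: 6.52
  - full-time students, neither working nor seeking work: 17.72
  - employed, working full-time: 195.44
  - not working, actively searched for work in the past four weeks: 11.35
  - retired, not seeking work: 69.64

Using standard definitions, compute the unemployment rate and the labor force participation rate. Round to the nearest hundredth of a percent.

Unemployment rate ≈ 5.32%; labor force participation rate ≈ 68.93%.

Employed = 6.52 + 195.44 = 201.96 million (anyone who worked, including part-time for economic reasons, counts as employed).
Unemployed = 11.35 million.
Labor force = 201.96 + 11.35 = 213.31 million.
Not in labor force = 8.77 + 17.72 + 69.64 = 96.13 million (those not working and not actively searching are outside the labor force).
Civilian working-age population = 213.31 + 96.13 = 309.44 million.
Unemployment rate = 11.35 / 213.31 = 5.32%.
Labor force participation rate = 213.31 / 309.44 = 68.93%.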